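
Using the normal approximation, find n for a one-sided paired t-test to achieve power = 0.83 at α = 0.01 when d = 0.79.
n = 18 pairs

Sample size formula (paired t-test, normal approximation):
n = ((z_α + z_β) / d)²

z_α = 2.326 (for α = 0.01, one-sided)
z_β = 0.954 (for power = 0.83)
d = 0.79

n = ((2.326 + 0.954) / 0.79)²
n = (4.152)²
n ≈ 17.24
Round up to the next whole number: n = 18 pairs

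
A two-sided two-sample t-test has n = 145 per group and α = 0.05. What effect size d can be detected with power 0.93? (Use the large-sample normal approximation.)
d ≈ 0.40

Minimum detectable effect (two-sample t-test, normal approximation):
d = (z_{α/2} + z_β) / √(n/2)
d = (1.960 + 1.476) / √(145/2)
d = 3.436 / 8.515
d ≈ 0.40

By Cohen's convention (0.2 small / 0.5 medium / 0.8 large): small effect.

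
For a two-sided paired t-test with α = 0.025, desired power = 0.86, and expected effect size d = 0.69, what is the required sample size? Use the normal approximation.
n = 24 pairs

Sample size formula (paired t-test, normal approximation):
n = ((z_{α/2} + z_β) / d)²

z_{α/2} = 2.241 (for α = 0.025, two-sided)
z_β = 1.080 (for power = 0.86)
d = 0.69

n = ((2.241 + 1.080) / 0.69)²
n = (4.813)²
n ≈ 23.16
Round up to the next whole number: n = 24 pairs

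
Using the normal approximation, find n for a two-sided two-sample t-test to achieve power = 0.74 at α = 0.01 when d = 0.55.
n = 69 per group

Sample size formula (two-sample t-test, normal approximation):
n = 2 · ((z_{α/2} + z_β) / d)²

z_{α/2} = 2.576 (for α = 0.01, two-sided)
z_β = 0.643 (for power = 0.74)
d = 0.55

n = 2 · ((2.576 + 0.643) / 0.55)²
n = 2 · (5.853)²
n ≈ 68.52
Round up to the next whole number: n = 69 per group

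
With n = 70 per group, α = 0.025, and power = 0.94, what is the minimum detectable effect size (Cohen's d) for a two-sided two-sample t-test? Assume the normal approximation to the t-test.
d ≈ 0.64

Minimum detectable effect (two-sample t-test, normal approximation):
d = (z_{α/2} + z_β) / √(n/2)
d = (2.241 + 1.555) / √(70/2)
d = 3.796 / 5.916
d ≈ 0.64

By Cohen's convention (0.2 small / 0.5 medium / 0.8 large): medium effect.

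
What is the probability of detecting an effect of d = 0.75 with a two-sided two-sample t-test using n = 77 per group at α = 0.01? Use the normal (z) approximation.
Power ≈ 0.98

Power calculation (two-sample t-test, normal approximation):
z_β = d · √(n/2) - z_{α/2}
z_β = 0.75 · √(77/2) - 2.576
z_β = 0.75 · 6.205 - 2.576
z_β = 2.078

Power = Φ(z_β) = Φ(2.078) ≈ 0.981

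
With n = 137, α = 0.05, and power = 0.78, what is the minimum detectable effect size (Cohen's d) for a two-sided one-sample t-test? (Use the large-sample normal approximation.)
d ≈ 0.23

Minimum detectable effect (one-sample t-test, normal approximation):
d = (z_{α/2} + z_β) / √n
d = (1.960 + 0.772) / √137
d = 2.732 / 11.705
d ≈ 0.23

By Cohen's convention (0.2 small / 0.5 medium / 0.8 large): small effect.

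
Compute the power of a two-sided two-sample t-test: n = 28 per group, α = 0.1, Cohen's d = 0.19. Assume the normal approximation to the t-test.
Power ≈ 0.18

Power calculation (two-sample t-test, normal approximation):
z_β = d · √(n/2) - z_{α/2}
z_β = 0.19 · √(28/2) - 1.645
z_β = 0.19 · 3.742 - 1.645
z_β = -0.934

Power = Φ(z_β) = Φ(-0.934) ≈ 0.175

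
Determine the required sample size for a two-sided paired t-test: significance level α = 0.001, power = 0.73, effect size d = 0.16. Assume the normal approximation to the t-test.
n = 596 pairs

Sample size formula (paired t-test, normal approximation):
n = ((z_{α/2} + z_β) / d)²

z_{α/2} = 3.291 (for α = 0.001, two-sided)
z_β = 0.613 (for power = 0.73)
d = 0.16

n = ((3.291 + 0.613) / 0.16)²
n = (24.400)²
n ≈ 595.36
Round up to the next whole number: n = 596 pairs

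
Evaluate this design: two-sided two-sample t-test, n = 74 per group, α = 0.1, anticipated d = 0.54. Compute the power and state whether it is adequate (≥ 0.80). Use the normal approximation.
Power ≈ 0.95; the study is adequately powered (power ≥ 0.80)

Power calculation (two-sample t-test, normal approximation):
z_β = d · √(n/2) - z_{α/2}
z_β = 0.54 · √(74/2) - 1.645
z_β = 0.54 · 6.083 - 1.645
z_β = 1.640

Power = Φ(z_β) = Φ(1.640) ≈ 0.949

Effect size d = 0.54 is medium by Cohen's convention (0.2/0.5/0.8).

Threshold: power ≥ 0.80 is conventionally adequate.
Power ≈ 0.95 → the study is adequately powered (power ≥ 0.80).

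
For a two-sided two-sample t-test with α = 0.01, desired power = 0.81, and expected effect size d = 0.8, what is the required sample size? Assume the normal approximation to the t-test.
n = 38 per group

Sample size formula (two-sample t-test, normal approximation):
n = 2 · ((z_{α/2} + z_β) / d)²

z_{α/2} = 2.576 (for α = 0.01, two-sided)
z_β = 0.878 (for power = 0.81)
d = 0.8

n = 2 · ((2.576 + 0.878) / 0.8)²
n = 2 · (4.318)²
n ≈ 37.29
Round up to the next whole number: n = 38 per group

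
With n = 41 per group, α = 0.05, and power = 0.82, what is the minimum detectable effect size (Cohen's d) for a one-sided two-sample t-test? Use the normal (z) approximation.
d ≈ 0.57

Minimum detectable effect (two-sample t-test, normal approximation):
d = (z_α + z_β) / √(n/2)
d = (1.645 + 0.915) / √(41/2)
d = 2.560 / 4.528
d ≈ 0.57

By Cohen's convention (0.2 small / 0.5 medium / 0.8 large): medium effect.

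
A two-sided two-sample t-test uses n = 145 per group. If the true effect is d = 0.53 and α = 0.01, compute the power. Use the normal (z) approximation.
Power ≈ 0.97

Power calculation (two-sample t-test, normal approximation):
z_β = d · √(n/2) - z_{α/2}
z_β = 0.53 · √(145/2) - 2.576
z_β = 0.53 · 8.515 - 2.576
z_β = 1.937

Power = Φ(z_β) = Φ(1.937) ≈ 0.974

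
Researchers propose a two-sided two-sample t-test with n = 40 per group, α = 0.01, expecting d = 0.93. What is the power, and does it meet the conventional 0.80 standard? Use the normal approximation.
Power ≈ 0.94; the study is adequately powered (power ≥ 0.80)

Power calculation (two-sample t-test, normal approximation):
z_β = d · √(n/2) - z_{α/2}
z_β = 0.93 · √(40/2) - 2.576
z_β = 0.93 · 4.472 - 2.576
z_β = 1.583

Power = Φ(z_β) = Φ(1.583) ≈ 0.943

Effect size d = 0.93 is large by Cohen's convention (0.2/0.5/0.8).

Threshold: power ≥ 0.80 is conventionally adequate.
Power ≈ 0.94 → the study is adequately powered (power ≥ 0.80).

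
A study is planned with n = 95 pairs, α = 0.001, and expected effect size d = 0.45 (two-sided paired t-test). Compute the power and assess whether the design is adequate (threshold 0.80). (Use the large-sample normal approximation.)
Power ≈ 0.86; the study is adequately powered (power ≥ 0.80)

Power calculation (paired t-test, normal approximation):
z_β = d · √n - z_{α/2}
z_β = 0.45 · √95 - 3.291
z_β = 0.45 · 9.747 - 3.291
z_β = 1.096

Power = Φ(z_β) = Φ(1.096) ≈ 0.863

Effect size d = 0.45 is small by Cohen's convention (0.2/0.5/0.8).

Threshold: power ≥ 0.80 is conventionally adequate.
Power ≈ 0.86 → the study is adequately powered (power ≥ 0.80).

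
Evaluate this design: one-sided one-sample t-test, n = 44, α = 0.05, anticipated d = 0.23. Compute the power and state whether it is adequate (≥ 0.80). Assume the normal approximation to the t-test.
Power ≈ 0.45; the study is underpowered (power < 0.80)

Power calculation (one-sample t-test, normal approximation):
z_β = d · √n - z_α
z_β = 0.23 · √44 - 1.645
z_β = 0.23 · 6.633 - 1.645
z_β = -0.119

Power = Φ(z_β) = Φ(-0.119) ≈ 0.453

Effect size d = 0.23 is small by Cohen's convention (0.2/0.5/0.8).

Threshold: power ≥ 0.80 is conventionally adequate.
Power ≈ 0.45 → the study is underpowered (power < 0.80).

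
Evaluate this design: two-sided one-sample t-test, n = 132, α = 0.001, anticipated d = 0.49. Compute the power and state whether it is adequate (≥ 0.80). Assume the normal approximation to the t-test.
Power ≈ 0.99; the study is adequately powered (power ≥ 0.80)

Power calculation (one-sample t-test, normal approximation):
z_β = d · √n - z_{α/2}
z_β = 0.49 · √132 - 3.291
z_β = 0.49 · 11.489 - 3.291
z_β = 2.339

Power = Φ(z_β) = Φ(2.339) ≈ 0.990

Effect size d = 0.49 is small by Cohen's convention (0.2/0.5/0.8).

Threshold: power ≥ 0.80 is conventionally adequate.
Power ≈ 0.99 → the study is adequately powered (power ≥ 0.80).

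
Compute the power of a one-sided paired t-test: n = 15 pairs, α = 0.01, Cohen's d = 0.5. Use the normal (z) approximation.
Power ≈ 0.35

Power calculation (paired t-test, normal approximation):
z_β = d · √n - z_α
z_β = 0.5 · √15 - 2.326
z_β = 0.5 · 3.873 - 2.326
z_β = -0.390

Power = Φ(z_β) = Φ(-0.390) ≈ 0.348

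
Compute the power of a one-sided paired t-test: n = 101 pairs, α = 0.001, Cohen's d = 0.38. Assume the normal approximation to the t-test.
Power ≈ 0.77

Power calculation (paired t-test, normal approximation):
z_β = d · √n - z_α
z_β = 0.38 · √101 - 3.090
z_β = 0.38 · 10.050 - 3.090
z_β = 0.729

Power = Φ(z_β) = Φ(0.729) ≈ 0.767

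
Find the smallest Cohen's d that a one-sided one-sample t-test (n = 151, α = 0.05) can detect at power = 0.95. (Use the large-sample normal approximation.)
d ≈ 0.27

Minimum detectable effect (one-sample t-test, normal approximation):
d = (z_α + z_β) / √n
d = (1.645 + 1.645) / √151
d = 3.290 / 12.288
d ≈ 0.27

By Cohen's convention (0.2 small / 0.5 medium / 0.8 large): small effect.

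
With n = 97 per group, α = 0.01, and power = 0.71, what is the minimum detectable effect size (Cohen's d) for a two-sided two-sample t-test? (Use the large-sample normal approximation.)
d ≈ 0.45

Minimum detectable effect (two-sample t-test, normal approximation):
d = (z_{α/2} + z_β) / √(n/2)
d = (2.576 + 0.553) / √(97/2)
d = 3.129 / 6.964
d ≈ 0.45

By Cohen's convention (0.2 small / 0.5 medium / 0.8 large): small effect.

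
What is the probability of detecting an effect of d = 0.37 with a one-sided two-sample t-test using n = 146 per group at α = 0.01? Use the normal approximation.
Power ≈ 0.80

Power calculation (two-sample t-test, normal approximation):
z_β = d · √(n/2) - z_α
z_β = 0.37 · √(146/2) - 2.326
z_β = 0.37 · 8.544 - 2.326
z_β = 0.835

Power = Φ(z_β) = Φ(0.835) ≈ 0.798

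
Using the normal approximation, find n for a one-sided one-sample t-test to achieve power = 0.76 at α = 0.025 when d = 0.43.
n = 39

Sample size formula (one-sample t-test, normal approximation):
n = ((z_α + z_β) / d)²

z_α = 1.960 (for α = 0.025, one-sided)
z_β = 0.706 (for power = 0.76)
d = 0.43

n = ((1.960 + 0.706) / 0.43)²
n = (6.200)²
n ≈ 38.44
Round up to the next whole number: n = 39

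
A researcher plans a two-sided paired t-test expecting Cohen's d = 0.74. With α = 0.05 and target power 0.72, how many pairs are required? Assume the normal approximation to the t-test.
n = 12 pairs

Sample size formula (paired t-test, normal approximation):
n = ((z_{α/2} + z_β) / d)²

z_{α/2} = 1.960 (for α = 0.05, two-sided)
z_β = 0.583 (for power = 0.72)
d = 0.74

n = ((1.960 + 0.583) / 0.74)²
n = (3.436)²
n ≈ 11.81
Round up to the next whole number: n = 12 pairs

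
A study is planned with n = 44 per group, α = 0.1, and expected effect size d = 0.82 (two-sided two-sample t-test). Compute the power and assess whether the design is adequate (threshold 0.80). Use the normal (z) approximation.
Power ≈ 0.99; the study is adequately powered (power ≥ 0.80)

Power calculation (two-sample t-test, normal approximation):
z_β = d · √(n/2) - z_{α/2}
z_β = 0.82 · √(44/2) - 1.645
z_β = 0.82 · 4.690 - 1.645
z_β = 2.201

Power = Φ(z_β) = Φ(2.201) ≈ 0.986

Effect size d = 0.82 is large by Cohen's convention (0.2/0.5/0.8).

Threshold: power ≥ 0.80 is conventionally adequate.
Power ≈ 0.99 → the study is adequately powered (power ≥ 0.80).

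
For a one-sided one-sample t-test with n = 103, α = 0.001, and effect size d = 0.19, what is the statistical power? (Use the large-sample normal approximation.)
Power ≈ 0.12

Power calculation (one-sample t-test, normal approximation):
z_β = d · √n - z_α
z_β = 0.19 · √103 - 3.090
z_β = 0.19 · 10.149 - 3.090
z_β = -1.162

Power = Φ(z_β) = Φ(-1.162) ≈ 0.123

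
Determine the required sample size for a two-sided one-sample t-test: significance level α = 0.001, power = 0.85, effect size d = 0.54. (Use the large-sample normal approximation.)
n = 65

Sample size formula (one-sample t-test, normal approximation):
n = ((z_{α/2} + z_β) / d)²

z_{α/2} = 3.291 (for α = 0.001, two-sided)
z_β = 1.036 (for power = 0.85)
d = 0.54

n = ((3.291 + 1.036) / 0.54)²
n = (8.013)²
n ≈ 64.21
Round up to the next whole number: n = 65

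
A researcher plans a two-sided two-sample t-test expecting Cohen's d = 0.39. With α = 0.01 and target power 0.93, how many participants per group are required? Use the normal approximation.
n = 216 per group

Sample size formula (two-sample t-test, normal approximation):
n = 2 · ((z_{α/2} + z_β) / d)²

z_{α/2} = 2.576 (for α = 0.01, two-sided)
z_β = 1.476 (for power = 0.93)
d = 0.39

n = 2 · ((2.576 + 1.476) / 0.39)²
n = 2 · (10.390)²
n ≈ 215.90
Round up to the next whole number: n = 216 per group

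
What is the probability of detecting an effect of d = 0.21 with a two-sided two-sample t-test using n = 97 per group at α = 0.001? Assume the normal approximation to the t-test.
Power ≈ 0.03

Power calculation (two-sample t-test, normal approximation):
z_β = d · √(n/2) - z_{α/2}
z_β = 0.21 · √(97/2) - 3.291
z_β = 0.21 · 6.964 - 3.291
z_β = -1.828

Power = Φ(z_β) = Φ(-1.828) ≈ 0.034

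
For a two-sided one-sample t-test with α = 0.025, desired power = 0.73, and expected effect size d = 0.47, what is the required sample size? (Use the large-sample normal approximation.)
n = 37

Sample size formula (one-sample t-test, normal approximation):
n = ((z_{α/2} + z_β) / d)²

z_{α/2} = 2.241 (for α = 0.025, two-sided)
z_β = 0.613 (for power = 0.73)
d = 0.47

n = ((2.241 + 0.613) / 0.47)²
n = (6.072)²
n ≈ 36.87
Round up to the next whole number: n = 37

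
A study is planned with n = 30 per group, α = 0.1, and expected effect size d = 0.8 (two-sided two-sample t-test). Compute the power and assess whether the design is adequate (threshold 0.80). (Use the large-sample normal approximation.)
Power ≈ 0.93; the study is adequately powered (power ≥ 0.80)

Power calculation (two-sample t-test, normal approximation):
z_β = d · √(n/2) - z_{α/2}
z_β = 0.8 · √(30/2) - 1.645
z_β = 0.8 · 3.873 - 1.645
z_β = 1.454

Power = Φ(z_β) = Φ(1.454) ≈ 0.927

Effect size d = 0.8 is large by Cohen's convention (0.2/0.5/0.8).

Threshold: power ≥ 0.80 is conventionally adequate.
Power ≈ 0.93 → the study is adequately powered (power ≥ 0.80).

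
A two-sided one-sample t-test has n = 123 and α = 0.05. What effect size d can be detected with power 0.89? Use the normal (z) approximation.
d ≈ 0.29

Minimum detectable effect (one-sample t-test, normal approximation):
d = (z_{α/2} + z_β) / √n
d = (1.960 + 1.227) / √123
d = 3.186 / 11.091
d ≈ 0.29

By Cohen's convention (0.2 small / 0.5 medium / 0.8 large): small effect.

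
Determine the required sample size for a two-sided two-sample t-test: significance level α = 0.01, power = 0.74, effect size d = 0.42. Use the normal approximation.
n = 118 per group

Sample size formula (two-sample t-test, normal approximation):
n = 2 · ((z_{α/2} + z_β) / d)²

z_{α/2} = 2.576 (for α = 0.01, two-sided)
z_β = 0.643 (for power = 0.74)
d = 0.42

n = 2 · ((2.576 + 0.643) / 0.42)²
n = 2 · (7.664)²
n ≈ 117.47
Round up to the next whole number: n = 118 per group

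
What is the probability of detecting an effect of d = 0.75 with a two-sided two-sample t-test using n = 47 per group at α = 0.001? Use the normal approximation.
Power ≈ 0.64

Power calculation (two-sample t-test, normal approximation):
z_β = d · √(n/2) - z_{α/2}
z_β = 0.75 · √(47/2) - 3.291
z_β = 0.75 · 4.848 - 3.291
z_β = 0.345

Power = Φ(z_β) = Φ(0.345) ≈ 0.635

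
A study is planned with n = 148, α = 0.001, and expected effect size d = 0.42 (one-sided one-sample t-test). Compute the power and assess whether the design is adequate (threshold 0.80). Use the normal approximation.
Power ≈ 0.98; the study is adequately powered (power ≥ 0.80)

Power calculation (one-sample t-test, normal approximation):
z_β = d · √n - z_α
z_β = 0.42 · √148 - 3.090
z_β = 0.42 · 12.166 - 3.090
z_β = 2.019

Power = Φ(z_β) = Φ(2.019) ≈ 0.978

Effect size d = 0.42 is small by Cohen's convention (0.2/0.5/0.8).

Threshold: power ≥ 0.80 is conventionally adequate.
Power ≈ 0.98 → the study is adequately powered (power ≥ 0.80).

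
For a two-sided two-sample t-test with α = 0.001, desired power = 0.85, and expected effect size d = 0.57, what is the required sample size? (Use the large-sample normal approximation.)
n = 116 per group

Sample size formula (two-sample t-test, normal approximation):
n = 2 · ((z_{α/2} + z_β) / d)²

z_{α/2} = 3.291 (for α = 0.001, two-sided)
z_β = 1.036 (for power = 0.85)
d = 0.57

n = 2 · ((3.291 + 1.036) / 0.57)²
n = 2 · (7.591)²
n ≈ 115.25
Round up to the next whole number: n = 116 per group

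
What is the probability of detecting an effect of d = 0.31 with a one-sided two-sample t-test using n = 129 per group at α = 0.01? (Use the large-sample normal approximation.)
Power ≈ 0.56

Power calculation (two-sample t-test, normal approximation):
z_β = d · √(n/2) - z_α
z_β = 0.31 · √(129/2) - 2.326
z_β = 0.31 · 8.031 - 2.326
z_β = 0.163

Power = Φ(z_β) = Φ(0.163) ≈ 0.565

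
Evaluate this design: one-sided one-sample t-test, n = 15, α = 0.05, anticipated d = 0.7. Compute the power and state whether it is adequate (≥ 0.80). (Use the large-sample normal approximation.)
Power ≈ 0.86; the study is adequately powered (power ≥ 0.80)

Power calculation (one-sample t-test, normal approximation):
z_β = d · √n - z_α
z_β = 0.7 · √15 - 1.645
z_β = 0.7 · 3.873 - 1.645
z_β = 1.066

Power = Φ(z_β) = Φ(1.066) ≈ 0.857

Effect size d = 0.7 is medium by Cohen's convention (0.2/0.5/0.8).

Threshold: power ≥ 0.80 is conventionally adequate.
Power ≈ 0.86 → the study is adequately powered (power ≥ 0.80).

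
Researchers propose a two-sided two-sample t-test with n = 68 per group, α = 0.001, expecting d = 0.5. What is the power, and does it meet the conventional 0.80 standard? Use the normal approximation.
Power ≈ 0.35; the study is underpowered (power < 0.80)

Power calculation (two-sample t-test, normal approximation):
z_β = d · √(n/2) - z_{α/2}
z_β = 0.5 · √(68/2) - 3.291
z_β = 0.5 · 5.831 - 3.291
z_β = -0.375

Power = Φ(z_β) = Φ(-0.375) ≈ 0.354

Effect size d = 0.5 is medium by Cohen's convention (0.2/0.5/0.8).

Threshold: power ≥ 0.80 is conventionally adequate.
Power ≈ 0.35 → the study is underpowered (power < 0.80).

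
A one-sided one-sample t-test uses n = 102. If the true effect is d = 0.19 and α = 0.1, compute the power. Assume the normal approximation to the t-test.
Power ≈ 0.74

Power calculation (one-sample t-test, normal approximation):
z_β = d · √n - z_α
z_β = 0.19 · √102 - 1.282
z_β = 0.19 · 10.100 - 1.282
z_β = 0.637

Power = Φ(z_β) = Φ(0.637) ≈ 0.738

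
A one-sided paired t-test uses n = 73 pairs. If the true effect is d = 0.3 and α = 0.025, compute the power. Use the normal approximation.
Power ≈ 0.73

Power calculation (paired t-test, normal approximation):
z_β = d · √n - z_α
z_β = 0.3 · √73 - 1.960
z_β = 0.3 · 8.544 - 1.960
z_β = 0.603

Power = Φ(z_β) = Φ(0.603) ≈ 0.727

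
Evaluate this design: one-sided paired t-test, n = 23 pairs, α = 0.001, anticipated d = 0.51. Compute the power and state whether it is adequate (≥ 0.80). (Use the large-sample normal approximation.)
Power ≈ 0.26; the study is underpowered (power < 0.80)

Power calculation (paired t-test, normal approximation):
z_β = d · √n - z_α
z_β = 0.51 · √23 - 3.090
z_β = 0.51 · 4.796 - 3.090
z_β = -0.644

Power = Φ(z_β) = Φ(-0.644) ≈ 0.260

Effect size d = 0.51 is medium by Cohen's convention (0.2/0.5/0.8).

Threshold: power ≥ 0.80 is conventionally adequate.
Power ≈ 0.26 → the study is underpowered (power < 0.80).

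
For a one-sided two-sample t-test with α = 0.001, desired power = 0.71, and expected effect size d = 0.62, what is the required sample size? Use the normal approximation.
n = 70 per group

Sample size formula (two-sample t-test, normal approximation):
n = 2 · ((z_α + z_β) / d)²

z_α = 3.090 (for α = 0.001, one-sided)
z_β = 0.553 (for power = 0.71)
d = 0.62

n = 2 · ((3.090 + 0.553) / 0.62)²
n = 2 · (5.876)²
n ≈ 69.05
Round up to the next whole number: n = 70 per group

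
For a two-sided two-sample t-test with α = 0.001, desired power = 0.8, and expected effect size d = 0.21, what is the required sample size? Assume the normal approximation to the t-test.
n = 775 per group

Sample size formula (two-sample t-test, normal approximation):
n = 2 · ((z_{α/2} + z_β) / d)²

z_{α/2} = 3.291 (for α = 0.001, two-sided)
z_β = 0.842 (for power = 0.8)
d = 0.21

n = 2 · ((3.291 + 0.842) / 0.21)²
n = 2 · (19.681)²
n ≈ 774.68
Round up to the next whole number: n = 775 per group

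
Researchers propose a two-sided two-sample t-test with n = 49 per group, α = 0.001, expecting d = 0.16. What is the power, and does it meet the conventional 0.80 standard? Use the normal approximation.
Power ≈ 0.01; the study is underpowered (power < 0.80)

Power calculation (two-sample t-test, normal approximation):
z_β = d · √(n/2) - z_{α/2}
z_β = 0.16 · √(49/2) - 3.291
z_β = 0.16 · 4.950 - 3.291
z_β = -2.499

Power = Φ(z_β) = Φ(-2.499) ≈ 0.006

Effect size d = 0.16 is very small by Cohen's convention (0.2/0.5/0.8).

Threshold: power ≥ 0.80 is conventionally adequate.
Power ≈ 0.01 → the study is underpowered (power < 0.80).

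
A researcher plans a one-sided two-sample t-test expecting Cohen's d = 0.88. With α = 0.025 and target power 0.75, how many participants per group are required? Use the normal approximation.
n = 18 per group

Sample size formula (two-sample t-test, normal approximation):
n = 2 · ((z_α + z_β) / d)²

z_α = 1.960 (for α = 0.025, one-sided)
z_β = 0.674 (for power = 0.75)
d = 0.88

n = 2 · ((1.960 + 0.674) / 0.88)²
n = 2 · (2.993)²
n ≈ 17.92
Round up to the next whole number: n = 18 per group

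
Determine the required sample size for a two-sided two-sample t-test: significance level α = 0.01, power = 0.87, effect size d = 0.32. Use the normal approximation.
n = 268 per group

Sample size formula (two-sample t-test, normal approximation):
n = 2 · ((z_{α/2} + z_β) / d)²

z_{α/2} = 2.576 (for α = 0.01, two-sided)
z_β = 1.126 (for power = 0.87)
d = 0.32

n = 2 · ((2.576 + 1.126) / 0.32)²
n = 2 · (11.569)²
n ≈ 267.68
Round up to the next whole number: n = 268 per group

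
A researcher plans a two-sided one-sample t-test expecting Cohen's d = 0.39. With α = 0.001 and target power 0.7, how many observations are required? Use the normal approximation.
n = 96

Sample size formula (one-sample t-test, normal approximation):
n = ((z_{α/2} + z_β) / d)²

z_{α/2} = 3.291 (for α = 0.001, two-sided)
z_β = 0.524 (for power = 0.7)
d = 0.39

n = ((3.291 + 0.524) / 0.39)²
n = (9.782)²
n ≈ 95.69
Round up to the next whole number: n = 96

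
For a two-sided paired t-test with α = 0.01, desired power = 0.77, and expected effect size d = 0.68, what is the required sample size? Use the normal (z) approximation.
n = 24 pairs

Sample size formula (paired t-test, normal approximation):
n = ((z_{α/2} + z_β) / d)²

z_{α/2} = 2.576 (for α = 0.01, two-sided)
z_β = 0.739 (for power = 0.77)
d = 0.68

n = ((2.576 + 0.739) / 0.68)²
n = (4.875)²
n ≈ 23.77
Round up to the next whole number: n = 24 pairs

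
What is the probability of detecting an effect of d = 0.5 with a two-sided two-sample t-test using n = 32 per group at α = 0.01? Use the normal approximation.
Power ≈ 0.28

Power calculation (two-sample t-test, normal approximation):
z_β = d · √(n/2) - z_{α/2}
z_β = 0.5 · √(32/2) - 2.576
z_β = 0.5 · 4.000 - 2.576
z_β = -0.576

Power = Φ(z_β) = Φ(-0.576) ≈ 0.282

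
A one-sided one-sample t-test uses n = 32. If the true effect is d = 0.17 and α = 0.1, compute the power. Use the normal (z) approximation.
Power ≈ 0.37

Power calculation (one-sample t-test, normal approximation):
z_β = d · √n - z_α
z_β = 0.17 · √32 - 1.282
z_β = 0.17 · 5.657 - 1.282
z_β = -0.320

Power = Φ(z_β) = Φ(-0.320) ≈ 0.375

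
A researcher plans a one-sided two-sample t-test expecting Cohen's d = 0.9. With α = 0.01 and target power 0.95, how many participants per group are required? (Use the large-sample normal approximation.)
n = 39 per group

Sample size formula (two-sample t-test, normal approximation):
n = 2 · ((z_α + z_β) / d)²

z_α = 2.326 (for α = 0.01, one-sided)
z_β = 1.645 (for power = 0.95)
d = 0.9

n = 2 · ((2.326 + 1.645) / 0.9)²
n = 2 · (4.412)²
n ≈ 38.93
Round up to the next whole number: n = 39 per group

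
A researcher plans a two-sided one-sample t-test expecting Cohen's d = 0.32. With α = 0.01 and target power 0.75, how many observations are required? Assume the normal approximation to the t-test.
n = 104

Sample size formula (one-sample t-test, normal approximation):
n = ((z_{α/2} + z_β) / d)²

z_{α/2} = 2.576 (for α = 0.01, two-sided)
z_β = 0.674 (for power = 0.75)
d = 0.32

n = ((2.576 + 0.674) / 0.32)²
n = (10.156)²
n ≈ 103.14
Round up to the next whole number: n = 104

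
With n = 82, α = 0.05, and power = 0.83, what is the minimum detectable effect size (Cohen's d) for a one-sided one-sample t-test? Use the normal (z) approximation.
d ≈ 0.29

Minimum detectable effect (one-sample t-test, normal approximation):
d = (z_α + z_β) / √n
d = (1.645 + 0.954) / √82
d = 2.599 / 9.055
d ≈ 0.29

By Cohen's convention (0.2 small / 0.5 medium / 0.8 large): small effect.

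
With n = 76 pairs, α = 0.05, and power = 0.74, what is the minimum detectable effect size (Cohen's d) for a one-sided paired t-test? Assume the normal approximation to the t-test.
d ≈ 0.26

Minimum detectable effect (paired t-test, normal approximation):
d = (z_α + z_β) / √n
d = (1.645 + 0.643) / √76
d = 2.288 / 8.718
d ≈ 0.26

By Cohen's convention (0.2 small / 0.5 medium / 0.8 large): small effect.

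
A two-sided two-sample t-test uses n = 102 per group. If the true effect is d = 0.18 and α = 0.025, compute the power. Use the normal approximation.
Power ≈ 0.17

Power calculation (two-sample t-test, normal approximation):
z_β = d · √(n/2) - z_{α/2}
z_β = 0.18 · √(102/2) - 2.241
z_β = 0.18 · 7.141 - 2.241
z_β = -0.956

Power = Φ(z_β) = Φ(-0.956) ≈ 0.170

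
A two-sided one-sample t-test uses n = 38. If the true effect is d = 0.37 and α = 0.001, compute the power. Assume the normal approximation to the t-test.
Power ≈ 0.16

Power calculation (one-sample t-test, normal approximation):
z_β = d · √n - z_{α/2}
z_β = 0.37 · √38 - 3.291
z_β = 0.37 · 6.164 - 3.291
z_β = -1.010

Power = Φ(z_β) = Φ(-1.010) ≈ 0.156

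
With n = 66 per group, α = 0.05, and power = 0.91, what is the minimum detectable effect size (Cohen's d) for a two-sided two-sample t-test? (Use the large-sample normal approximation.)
d ≈ 0.57

Minimum detectable effect (two-sample t-test, normal approximation):
d = (z_{α/2} + z_β) / √(n/2)
d = (1.960 + 1.341) / √(66/2)
d = 3.301 / 5.745
d ≈ 0.57

By Cohen's convention (0.2 small / 0.5 medium / 0.8 large): medium effect.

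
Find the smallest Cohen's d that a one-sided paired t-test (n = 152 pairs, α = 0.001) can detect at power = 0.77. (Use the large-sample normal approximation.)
d ≈ 0.31

Minimum detectable effect (paired t-test, normal approximation):
d = (z_α + z_β) / √n
d = (3.090 + 0.739) / √152
d = 3.829 / 12.329
d ≈ 0.31

By Cohen's convention (0.2 small / 0.5 medium / 0.8 large): small effect.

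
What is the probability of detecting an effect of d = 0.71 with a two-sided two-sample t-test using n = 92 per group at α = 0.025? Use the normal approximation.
Power ≈ 0.99

Power calculation (two-sample t-test, normal approximation):
z_β = d · √(n/2) - z_{α/2}
z_β = 0.71 · √(92/2) - 2.241
z_β = 0.71 · 6.782 - 2.241
z_β = 2.574

Power = Φ(z_β) = Φ(2.574) ≈ 0.995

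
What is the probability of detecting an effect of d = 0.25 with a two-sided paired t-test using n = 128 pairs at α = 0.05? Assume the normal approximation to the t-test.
Power ≈ 0.81

Power calculation (paired t-test, normal approximation):
z_β = d · √n - z_{α/2}
z_β = 0.25 · √128 - 1.960
z_β = 0.25 · 11.314 - 1.960
z_β = 0.868

Power = Φ(z_β) = Φ(0.868) ≈ 0.807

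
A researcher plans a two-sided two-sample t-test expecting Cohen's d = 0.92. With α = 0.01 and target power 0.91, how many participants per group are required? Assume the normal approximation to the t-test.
n = 37 per group

Sample size formula (two-sample t-test, normal approximation):
n = 2 · ((z_{α/2} + z_β) / d)²

z_{α/2} = 2.576 (for α = 0.01, two-sided)
z_β = 1.341 (for power = 0.91)
d = 0.92

n = 2 · ((2.576 + 1.341) / 0.92)²
n = 2 · (4.258)²
n ≈ 36.26
Round up to the next whole number: n = 37 per group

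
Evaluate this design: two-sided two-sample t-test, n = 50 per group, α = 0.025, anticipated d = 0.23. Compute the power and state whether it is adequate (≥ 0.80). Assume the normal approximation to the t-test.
Power ≈ 0.14; the study is underpowered (power < 0.80)

Power calculation (two-sample t-test, normal approximation):
z_β = d · √(n/2) - z_{α/2}
z_β = 0.23 · √(50/2) - 2.241
z_β = 0.23 · 5.000 - 2.241
z_β = -1.091

Power = Φ(z_β) = Φ(-1.091) ≈ 0.138

Effect size d = 0.23 is small by Cohen's convention (0.2/0.5/0.8).

Threshold: power ≥ 0.80 is conventionally adequate.
Power ≈ 0.14 → the study is underpowered (power < 0.80).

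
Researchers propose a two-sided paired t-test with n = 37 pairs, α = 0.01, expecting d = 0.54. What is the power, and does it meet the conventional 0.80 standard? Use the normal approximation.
Power ≈ 0.76; the study is underpowered (power < 0.80)

Power calculation (paired t-test, normal approximation):
z_β = d · √n - z_{α/2}
z_β = 0.54 · √37 - 2.576
z_β = 0.54 · 6.083 - 2.576
z_β = 0.709

Power = Φ(z_β) = Φ(0.709) ≈ 0.761

Effect size d = 0.54 is medium by Cohen's convention (0.2/0.5/0.8).

Threshold: power ≥ 0.80 is conventionally adequate.
Power ≈ 0.76 → the study is underpowered (power < 0.80).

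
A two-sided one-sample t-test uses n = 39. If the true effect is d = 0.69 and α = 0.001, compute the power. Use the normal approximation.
Power ≈ 0.85

Power calculation (one-sample t-test, normal approximation):
z_β = d · √n - z_{α/2}
z_β = 0.69 · √39 - 3.291
z_β = 0.69 · 6.245 - 3.291
z_β = 1.019

Power = Φ(z_β) = Φ(1.019) ≈ 0.846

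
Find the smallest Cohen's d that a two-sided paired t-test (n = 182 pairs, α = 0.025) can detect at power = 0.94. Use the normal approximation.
d ≈ 0.28

Minimum detectable effect (paired t-test, normal approximation):
d = (z_{α/2} + z_β) / √n
d = (2.241 + 1.555) / √182
d = 3.796 / 13.491
d ≈ 0.28

By Cohen's convention (0.2 small / 0.5 medium / 0.8 large): small effect.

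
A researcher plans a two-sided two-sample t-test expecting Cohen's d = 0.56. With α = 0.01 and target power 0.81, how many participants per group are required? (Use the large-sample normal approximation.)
n = 77 per group

Sample size formula (two-sample t-test, normal approximation):
n = 2 · ((z_{α/2} + z_β) / d)²

z_{α/2} = 2.576 (for α = 0.01, two-sided)
z_β = 0.878 (for power = 0.81)
d = 0.56

n = 2 · ((2.576 + 0.878) / 0.56)²
n = 2 · (6.168)²
n ≈ 76.09
Round up to the next whole number: n = 77 per group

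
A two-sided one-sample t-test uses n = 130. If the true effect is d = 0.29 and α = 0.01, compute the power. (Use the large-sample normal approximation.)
Power ≈ 0.77

Power calculation (one-sample t-test, normal approximation):
z_β = d · √n - z_{α/2}
z_β = 0.29 · √130 - 2.576
z_β = 0.29 · 11.402 - 2.576
z_β = 0.731

Power = Φ(z_β) = Φ(0.731) ≈ 0.768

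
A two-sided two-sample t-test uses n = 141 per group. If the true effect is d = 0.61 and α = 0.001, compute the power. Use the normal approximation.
Power ≈ 0.97

Power calculation (two-sample t-test, normal approximation):
z_β = d · √(n/2) - z_{α/2}
z_β = 0.61 · √(141/2) - 3.291
z_β = 0.61 · 8.396 - 3.291
z_β = 1.831

Power = Φ(z_β) = Φ(1.831) ≈ 0.966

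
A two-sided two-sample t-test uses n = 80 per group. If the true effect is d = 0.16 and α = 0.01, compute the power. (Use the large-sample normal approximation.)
Power ≈ 0.06

Power calculation (two-sample t-test, normal approximation):
z_β = d · √(n/2) - z_{α/2}
z_β = 0.16 · √(80/2) - 2.576
z_β = 0.16 · 6.325 - 2.576
z_β = -1.564

Power = Φ(z_β) = Φ(-1.564) ≈ 0.059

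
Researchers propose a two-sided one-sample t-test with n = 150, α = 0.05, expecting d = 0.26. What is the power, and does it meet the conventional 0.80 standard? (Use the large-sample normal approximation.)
Power ≈ 0.89; the study is adequately powered (power ≥ 0.80)

Power calculation (one-sample t-test, normal approximation):
z_β = d · √n - z_{α/2}
z_β = 0.26 · √150 - 1.960
z_β = 0.26 · 12.247 - 1.960
z_β = 1.224

Power = Φ(z_β) = Φ(1.224) ≈ 0.890

Effect size d = 0.26 is small by Cohen's convention (0.2/0.5/0.8).

Threshold: power ≥ 0.80 is conventionally adequate.
Power ≈ 0.89 → the study is adequately powered (power ≥ 0.80).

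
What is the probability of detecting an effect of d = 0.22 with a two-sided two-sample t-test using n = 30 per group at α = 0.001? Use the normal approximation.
Power ≈ 0.01

Power calculation (two-sample t-test, normal approximation):
z_β = d · √(n/2) - z_{α/2}
z_β = 0.22 · √(30/2) - 3.291
z_β = 0.22 · 3.873 - 3.291
z_β = -2.438

Power = Φ(z_β) = Φ(-2.438) ≈ 0.007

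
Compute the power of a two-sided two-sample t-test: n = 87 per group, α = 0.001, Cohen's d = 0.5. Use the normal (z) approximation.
Power ≈ 0.50

Power calculation (two-sample t-test, normal approximation):
z_β = d · √(n/2) - z_{α/2}
z_β = 0.5 · √(87/2) - 3.291
z_β = 0.5 · 6.595 - 3.291
z_β = 0.007

Power = Φ(z_β) = Φ(0.007) ≈ 0.503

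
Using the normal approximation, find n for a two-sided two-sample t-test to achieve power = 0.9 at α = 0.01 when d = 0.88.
n = 39 per group

Sample size formula (two-sample t-test, normal approximation):
n = 2 · ((z_{α/2} + z_β) / d)²

z_{α/2} = 2.576 (for α = 0.01, two-sided)
z_β = 1.282 (for power = 0.9)
d = 0.88

n = 2 · ((2.576 + 1.282) / 0.88)²
n = 2 · (4.384)²
n ≈ 38.44
Round up to the next whole number: n = 39 per group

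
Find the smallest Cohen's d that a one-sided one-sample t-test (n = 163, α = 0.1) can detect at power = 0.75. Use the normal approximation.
d ≈ 0.15

Minimum detectable effect (one-sample t-test, normal approximation):
d = (z_α + z_β) / √n
d = (1.282 + 0.674) / √163
d = 1.956 / 12.767
d ≈ 0.15

By Cohen's convention (0.2 small / 0.5 medium / 0.8 large): very small effect.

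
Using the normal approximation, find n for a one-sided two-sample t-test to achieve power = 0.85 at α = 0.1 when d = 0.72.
n = 21 per group

Sample size formula (two-sample t-test, normal approximation):
n = 2 · ((z_α + z_β) / d)²

z_α = 1.282 (for α = 0.1, one-sided)
z_β = 1.036 (for power = 0.85)
d = 0.72

n = 2 · ((1.282 + 1.036) / 0.72)²
n = 2 · (3.219)²
n ≈ 20.72
Round up to the next whole number: n = 21 per group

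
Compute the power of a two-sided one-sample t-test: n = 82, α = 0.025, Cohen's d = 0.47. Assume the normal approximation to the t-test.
Power ≈ 0.98

Power calculation (one-sample t-test, normal approximation):
z_β = d · √n - z_{α/2}
z_β = 0.47 · √82 - 2.241
z_β = 0.47 · 9.055 - 2.241
z_β = 2.015

Power = Φ(z_β) = Φ(2.015) ≈ 0.978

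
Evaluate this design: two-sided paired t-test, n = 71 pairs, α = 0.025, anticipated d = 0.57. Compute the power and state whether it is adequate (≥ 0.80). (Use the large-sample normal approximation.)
Power ≈ 0.99; the study is adequately powered (power ≥ 0.80)

Power calculation (paired t-test, normal approximation):
z_β = d · √n - z_{α/2}
z_β = 0.57 · √71 - 2.241
z_β = 0.57 · 8.426 - 2.241
z_β = 2.562

Power = Φ(z_β) = Φ(2.562) ≈ 0.995

Effect size d = 0.57 is medium by Cohen's convention (0.2/0.5/0.8).

Threshold: power ≥ 0.80 is conventionally adequate.
Power ≈ 0.99 → the study is adequately powered (power ≥ 0.80).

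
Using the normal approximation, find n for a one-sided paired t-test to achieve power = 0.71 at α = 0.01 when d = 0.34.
n = 72 pairs

Sample size formula (paired t-test, normal approximation):
n = ((z_α + z_β) / d)²

z_α = 2.326 (for α = 0.01, one-sided)
z_β = 0.553 (for power = 0.71)
d = 0.34

n = ((2.326 + 0.553) / 0.34)²
n = (8.468)²
n ≈ 71.71
Round up to the next whole number: n = 72 pairs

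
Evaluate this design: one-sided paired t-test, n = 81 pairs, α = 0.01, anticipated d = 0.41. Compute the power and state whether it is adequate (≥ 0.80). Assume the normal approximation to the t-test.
Power ≈ 0.91; the study is adequately powered (power ≥ 0.80)

Power calculation (paired t-test, normal approximation):
z_β = d · √n - z_α
z_β = 0.41 · √81 - 2.326
z_β = 0.41 · 9.000 - 2.326
z_β = 1.364

Power = Φ(z_β) = Φ(1.364) ≈ 0.914

Effect size d = 0.41 is small by Cohen's convention (0.2/0.5/0.8).

Threshold: power ≥ 0.80 is conventionally adequate.
Power ≈ 0.91 → the study is adequately powered (power ≥ 0.80).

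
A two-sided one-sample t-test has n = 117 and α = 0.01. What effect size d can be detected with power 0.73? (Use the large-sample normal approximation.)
d ≈ 0.29

Minimum detectable effect (one-sample t-test, normal approximation):
d = (z_{α/2} + z_β) / √n
d = (2.576 + 0.613) / √117
d = 3.189 / 10.817
d ≈ 0.29

By Cohen's convention (0.2 small / 0.5 medium / 0.8 large): small effect.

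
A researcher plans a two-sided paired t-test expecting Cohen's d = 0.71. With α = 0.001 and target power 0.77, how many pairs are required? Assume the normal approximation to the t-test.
n = 33 pairs

Sample size formula (paired t-test, normal approximation):
n = ((z_{α/2} + z_β) / d)²

z_{α/2} = 3.291 (for α = 0.001, two-sided)
z_β = 0.739 (for power = 0.77)
d = 0.71

n = ((3.291 + 0.739) / 0.71)²
n = (5.676)²
n ≈ 32.22
Round up to the next whole number: n = 33 pairs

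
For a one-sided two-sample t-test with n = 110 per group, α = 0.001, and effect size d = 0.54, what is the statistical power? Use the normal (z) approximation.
Power ≈ 0.82

Power calculation (two-sample t-test, normal approximation):
z_β = d · √(n/2) - z_α
z_β = 0.54 · √(110/2) - 3.090
z_β = 0.54 · 7.416 - 3.090
z_β = 0.915

Power = Φ(z_β) = Φ(0.915) ≈ 0.820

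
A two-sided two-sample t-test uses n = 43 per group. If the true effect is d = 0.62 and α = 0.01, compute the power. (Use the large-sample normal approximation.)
Power ≈ 0.62

Power calculation (two-sample t-test, normal approximation):
z_β = d · √(n/2) - z_{α/2}
z_β = 0.62 · √(43/2) - 2.576
z_β = 0.62 · 4.637 - 2.576
z_β = 0.299

Power = Φ(z_β) = Φ(0.299) ≈ 0.618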